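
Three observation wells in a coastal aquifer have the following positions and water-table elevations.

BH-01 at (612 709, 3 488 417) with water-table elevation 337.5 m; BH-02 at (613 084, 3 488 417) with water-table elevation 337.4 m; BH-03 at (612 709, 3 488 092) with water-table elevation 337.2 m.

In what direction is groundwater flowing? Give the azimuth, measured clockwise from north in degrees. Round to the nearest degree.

164°

∂h/∂x = (337.4 − 337.5) / (613084 − 612709) = -0.0002667
∂h/∂y = (337.2 − 337.5) / (3488092 − 3488417) = +0.0009231
Flow direction (−∇h) has components (+0.0002667 E, -0.0009231 N).
Azimuth = atan2(E, N) = atan2(+0.0002667, -0.0009231) = 163.9° ≈ 164°.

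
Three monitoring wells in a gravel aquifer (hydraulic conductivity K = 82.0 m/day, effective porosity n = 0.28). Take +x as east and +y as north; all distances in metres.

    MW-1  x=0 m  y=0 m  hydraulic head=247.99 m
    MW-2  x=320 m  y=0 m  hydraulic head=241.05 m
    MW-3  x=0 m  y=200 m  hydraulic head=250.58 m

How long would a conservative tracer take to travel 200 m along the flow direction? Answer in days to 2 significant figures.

27 days

∂h/∂x = (241.05 − 247.99) / (320 − 0) = -0.02169
∂h/∂y = (250.58 − 247.99) / (200 − 0) = +0.01295
|∇h| = √(-0.02169² + 0.01295²) = 0.02526
Seepage velocity v = K·i/n = 82.0 × 0.02526 / 0.28 = 7.398 m/day.
t = 200 / 7.398 = 27.03 days.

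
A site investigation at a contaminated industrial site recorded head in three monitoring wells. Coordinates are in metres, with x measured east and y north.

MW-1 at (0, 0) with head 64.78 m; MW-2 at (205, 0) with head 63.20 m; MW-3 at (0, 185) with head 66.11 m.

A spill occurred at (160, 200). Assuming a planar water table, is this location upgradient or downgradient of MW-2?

∂h/∂x = (63.20 − 64.78) / (205 − 0) = -0.007707
∂h/∂y = (66.11 − 64.78) / (185 − 0) = +0.007189
Head at (160, 200) = 64.78 + (-0.007707)·(160) + (+0.007189)·(200) = 64.98 m.
That is higher than the 63.20 m at MW-2, so the point is upgradient.

upgradient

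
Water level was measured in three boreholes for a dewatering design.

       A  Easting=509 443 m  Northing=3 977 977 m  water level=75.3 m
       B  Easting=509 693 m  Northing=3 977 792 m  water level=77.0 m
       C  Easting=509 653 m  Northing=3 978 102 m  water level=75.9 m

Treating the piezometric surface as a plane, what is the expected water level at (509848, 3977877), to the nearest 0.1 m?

Three-point gradient (reference A): Δ to B = (250, -185, +1.7), Δ to C = (210, 125, +0.6).
∂h/∂x = +0.004615, ∂h/∂y = -0.002953 (det = 70100).
h(509848, 3977877) = 75.3 + (+0.004615)·(405) + (-0.002953)·(-100) = 75.3 +1.869 +0.295 = 77.464 m.

77.5 m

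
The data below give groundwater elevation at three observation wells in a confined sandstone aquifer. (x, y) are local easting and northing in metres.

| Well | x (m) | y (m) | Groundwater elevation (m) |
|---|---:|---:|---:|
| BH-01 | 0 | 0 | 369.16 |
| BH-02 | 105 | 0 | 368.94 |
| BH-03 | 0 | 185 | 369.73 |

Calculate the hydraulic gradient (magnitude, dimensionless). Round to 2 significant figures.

0.0037

∂h/∂x = (368.94 − 369.16) / (105 − 0) = -0.002095
∂h/∂y = (369.73 − 369.16) / (185 − 0) = +0.003081
|∇h| = √(-0.002095² + 0.003081²) = 0.003726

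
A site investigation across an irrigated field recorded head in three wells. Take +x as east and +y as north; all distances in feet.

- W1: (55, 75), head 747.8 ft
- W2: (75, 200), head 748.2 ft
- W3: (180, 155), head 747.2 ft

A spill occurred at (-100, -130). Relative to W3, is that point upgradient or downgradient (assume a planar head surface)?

Differences from W1: to W2 (Δx, Δy, Δh) = (20, 125, +0.4); to W3 = (125, 80, -0.6).
Solve a·Δx + b·Δy = Δh: det = 20·80 − 125·125 = -14025.
∂h/∂x = [(+0.4)·80 − (-0.6)·125] / -14025 = -0.007629
∂h/∂y = [20·(-0.6) − 125·(+0.4)] / -14025 = +0.004421
Head at (-100, -130) = 747.8 + (-0.007629)·(-155) + (+0.004421)·(-205) = 748.08 ft.
That is higher than the 747.2 ft at W3, so the point is upgradient.

upgradient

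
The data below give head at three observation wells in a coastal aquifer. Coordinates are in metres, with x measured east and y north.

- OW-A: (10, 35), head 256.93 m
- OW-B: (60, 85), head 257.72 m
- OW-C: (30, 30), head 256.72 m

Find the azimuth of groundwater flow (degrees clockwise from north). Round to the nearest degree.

166°

With h = a·x + b·y + c and OW-A as origin, the differences give:
  50·a + 50·b = +0.79
  20·a + (-5)·b = -0.21
Eliminate b (×(-5) and ×50, subtract): -1250·a = 6.550 → a = ∂h/∂x = -0.005240
Back-substitute: b = ∂h/∂y = +0.02104.
Flow direction (−∇h) has components (+0.005240 E, -0.02104 N).
Azimuth = atan2(E, N) = atan2(+0.005240, -0.02104) = 166.0° ≈ 166°.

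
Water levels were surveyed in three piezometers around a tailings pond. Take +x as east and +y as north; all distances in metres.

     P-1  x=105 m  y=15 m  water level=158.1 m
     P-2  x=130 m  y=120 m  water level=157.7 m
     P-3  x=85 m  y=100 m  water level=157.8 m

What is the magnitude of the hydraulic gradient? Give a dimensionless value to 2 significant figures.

0.0037

Three-point gradient (reference P-1): Δ to P-2 = (25, 105, -0.4), Δ to P-3 = (-20, 85, -0.3).
∂h/∂x = -0.0005917, ∂h/∂y = -0.003669 (det = 4225).
|∇h| = √(-0.0005917² + -0.003669²) = 0.003716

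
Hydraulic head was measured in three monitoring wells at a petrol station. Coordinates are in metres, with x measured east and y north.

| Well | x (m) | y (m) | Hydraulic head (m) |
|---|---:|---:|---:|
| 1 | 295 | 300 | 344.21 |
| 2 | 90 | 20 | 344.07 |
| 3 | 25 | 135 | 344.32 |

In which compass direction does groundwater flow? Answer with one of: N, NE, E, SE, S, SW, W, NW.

SE

With h = a·x + b·y + c and 1 as origin, the differences give:
  (-205)·a + (-280)·b = -0.14
  (-270)·a + (-165)·b = +0.11
Eliminate b (×(-165) and ×(-280), subtract): -41775·a = 53.900 → a = ∂h/∂x = -0.001290
Back-substitute: b = ∂h/∂y = +0.001445.
Flow = −∇h = (+0.001290 east, -0.001445 north), which points southeast.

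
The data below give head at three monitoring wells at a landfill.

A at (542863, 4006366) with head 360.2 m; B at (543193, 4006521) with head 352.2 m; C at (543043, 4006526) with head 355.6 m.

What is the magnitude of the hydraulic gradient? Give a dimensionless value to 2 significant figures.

Taking A as reference: B−A = (330, 155, -8.0); C−A = (180, 160, -4.6).
Solve a·Δx + b·Δy = Δh: det = 330·160 − 180·155 = 24900.
∂h/∂x = [(-8.0)·160 − (-4.6)·155] / 24900 = -0.02277
∂h/∂y = [330·(-4.6) − 180·(-8.0)] / 24900 = -0.003133
|∇h| = √(-0.02277² + -0.003133²) = 0.02298

0.023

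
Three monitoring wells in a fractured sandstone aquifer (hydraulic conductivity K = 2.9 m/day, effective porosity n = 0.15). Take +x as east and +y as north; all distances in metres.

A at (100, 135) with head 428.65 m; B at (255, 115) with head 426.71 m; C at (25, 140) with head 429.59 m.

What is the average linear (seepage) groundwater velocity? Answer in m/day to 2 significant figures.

0.24 m/day

Differences from A: to B (Δx, Δy, Δh) = (155, -20, -1.94); to C = (-75, 5, +0.94).
Solve a·Δx + b·Δy = Δh: det = 155·5 − (-75)·(-20) = -725.
∂h/∂x = [(-1.94)·5 − (+0.94)·(-20)] / -725 = -0.01255
∂h/∂y = [155·(+0.94) − (-75)·(-1.94)] / -725 = -0.0002759
|∇h| = √(-0.01255² + -0.0002759²) = 0.01255
Seepage velocity v = K·i/n = 2.9 × 0.01255 / 0.15 = 0.2426 m/day.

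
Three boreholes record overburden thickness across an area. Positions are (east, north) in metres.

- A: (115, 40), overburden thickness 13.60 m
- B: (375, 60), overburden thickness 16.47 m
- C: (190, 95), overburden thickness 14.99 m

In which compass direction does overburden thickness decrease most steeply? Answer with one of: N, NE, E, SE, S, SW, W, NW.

SW

Taking A as reference: B−A = (260, 20, +2.87); C−A = (75, 55, +1.39).
Solve a·Δx + b·Δy = Δd: det = 260·55 − 75·20 = 12800.
∂d/∂x = [(+2.87)·55 − (+1.39)·20] / 12800 = +0.01016
∂d/∂y = [260·(+1.39) − 75·(+2.87)] / 12800 = +0.01142
Steepest decrease is along −∇f = (-0.01016 E, -0.01142 N) → southwest.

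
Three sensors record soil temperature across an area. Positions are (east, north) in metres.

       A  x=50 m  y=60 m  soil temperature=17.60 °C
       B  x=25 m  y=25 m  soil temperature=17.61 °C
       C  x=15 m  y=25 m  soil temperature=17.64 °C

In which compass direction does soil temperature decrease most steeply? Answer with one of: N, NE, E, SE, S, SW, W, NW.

Differences from A: to B (Δx, Δy, Δh) = (-25, -35, +0.01); to C = (-35, -35, +0.04).
Solve a·Δx + b·Δy = ΔT: det = (-25)·(-35) − (-35)·(-35) = -350.
∂T/∂x = [(+0.01)·(-35) − (+0.04)·(-35)] / -350 = -0.003000
∂T/∂y = [(-25)·(+0.04) − (-35)·(+0.01)] / -350 = +0.001857
Steepest decrease is along −∇f = (+0.003000 E, -0.001857 N) → southeast.

SE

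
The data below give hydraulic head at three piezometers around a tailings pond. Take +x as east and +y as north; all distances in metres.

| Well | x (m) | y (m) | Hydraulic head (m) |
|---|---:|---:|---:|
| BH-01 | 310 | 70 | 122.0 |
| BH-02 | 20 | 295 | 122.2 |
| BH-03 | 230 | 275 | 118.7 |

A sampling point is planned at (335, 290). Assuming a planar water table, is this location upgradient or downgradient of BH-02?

downgradient

Taking BH-01 as reference: BH-02−BH-01 = (-290, 225, +0.2); BH-03−BH-01 = (-80, 205, -3.3).
Determinant of the coordinate differences = (-290)·205 − (-80)·225 = -41450.
∂h/∂x = [(+0.2)·205 − (-3.3)·225] / -41450 = -0.01890
∂h/∂y = [(-290)·(-3.3) − (-80)·(+0.2)] / -41450 = -0.02347
Head at (335, 290) = 122.0 + (-0.01890)·(25) + (-0.02347)·(220) = 116.36 m.
That is lower than the 122.2 m at BH-02, so the point is downgradient.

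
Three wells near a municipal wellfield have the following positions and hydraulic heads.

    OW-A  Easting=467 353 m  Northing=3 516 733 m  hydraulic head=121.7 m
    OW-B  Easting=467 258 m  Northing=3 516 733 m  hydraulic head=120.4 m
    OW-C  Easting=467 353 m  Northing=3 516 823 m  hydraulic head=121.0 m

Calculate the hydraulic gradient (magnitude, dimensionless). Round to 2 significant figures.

0.016

∂h/∂x = (120.4 − 121.7) / (467258 − 467353) = +0.01368
∂h/∂y = (121.0 − 121.7) / (3516823 − 3516733) = -0.007778
|∇h| = √(0.01368² + -0.007778²) = 0.01574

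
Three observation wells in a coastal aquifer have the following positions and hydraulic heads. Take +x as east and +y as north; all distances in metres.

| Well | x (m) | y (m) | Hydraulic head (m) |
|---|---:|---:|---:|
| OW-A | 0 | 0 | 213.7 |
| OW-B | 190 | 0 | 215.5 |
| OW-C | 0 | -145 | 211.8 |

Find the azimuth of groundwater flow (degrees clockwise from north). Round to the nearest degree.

216°

∂h/∂x = (215.5 − 213.7) / (190 − 0) = +0.009474
∂h/∂y = (211.8 − 213.7) / (-145 − 0) = +0.01310
Flow direction (−∇h) has components (-0.009474 E, -0.01310 N).
Azimuth = atan2(E, N) = atan2(-0.009474, -0.01310) = 215.9° ≈ 216°.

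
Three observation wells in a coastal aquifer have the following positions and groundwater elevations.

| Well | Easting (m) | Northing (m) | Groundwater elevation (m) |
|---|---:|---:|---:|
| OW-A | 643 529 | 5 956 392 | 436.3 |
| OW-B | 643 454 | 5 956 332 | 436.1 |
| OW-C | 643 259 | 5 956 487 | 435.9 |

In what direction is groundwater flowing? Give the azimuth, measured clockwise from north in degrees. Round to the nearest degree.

With h = a·x + b·y + c and OW-A as origin, the differences give:
  (-75)·a + (-60)·b = -0.2
  (-270)·a + 95·b = -0.4
Eliminate b (×95 and ×(-60), subtract): -23325·a = -43.00 → a = ∂h/∂x = +0.001844
Back-substitute: b = ∂h/∂y = +0.001029.
Flow direction (−∇h) has components (-0.001844 E, -0.001029 N).
Azimuth = atan2(E, N) = atan2(-0.001844, -0.001029) = 240.8° ≈ 241°.

241°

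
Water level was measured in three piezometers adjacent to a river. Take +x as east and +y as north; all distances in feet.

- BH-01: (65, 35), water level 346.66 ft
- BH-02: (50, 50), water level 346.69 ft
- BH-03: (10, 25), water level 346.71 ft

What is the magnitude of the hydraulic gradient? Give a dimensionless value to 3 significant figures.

0.00142

Differences from BH-01: to BH-02 (Δx, Δy, Δh) = (-15, 15, +0.03); to BH-03 = (-55, -10, +0.05).
Determinant of the coordinate differences = (-15)·(-10) − (-55)·15 = 975.
∂h/∂x = [(+0.03)·(-10) − (+0.05)·15] / 975 = -0.001077
∂h/∂y = [(-15)·(+0.05) − (-55)·(+0.03)] / 975 = +0.0009231
|∇h| = √(-0.001077² + 0.0009231²) = 0.001418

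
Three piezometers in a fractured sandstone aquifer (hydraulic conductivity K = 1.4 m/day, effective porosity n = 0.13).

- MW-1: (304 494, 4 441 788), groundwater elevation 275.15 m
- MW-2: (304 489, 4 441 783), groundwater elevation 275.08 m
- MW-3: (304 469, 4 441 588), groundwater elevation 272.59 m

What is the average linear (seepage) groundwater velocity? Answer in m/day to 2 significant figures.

0.14 m/day

Differences from MW-1: to MW-2 (Δx, Δy, Δh) = (-5, -5, -0.07); to MW-3 = (-25, -200, -2.56).
Determinant of the coordinate differences = (-5)·(-200) − (-25)·(-5) = 875.
∂h/∂x = [(-0.07)·(-200) − (-2.56)·(-5)] / 875 = +0.001371
∂h/∂y = [(-5)·(-2.56) − (-25)·(-0.07)] / 875 = +0.01263
|∇h| = √(0.001371² + 0.01263²) = 0.0127
Seepage velocity v = K·i/n = 1.4 × 0.0127 / 0.13 = 0.1368 m/day.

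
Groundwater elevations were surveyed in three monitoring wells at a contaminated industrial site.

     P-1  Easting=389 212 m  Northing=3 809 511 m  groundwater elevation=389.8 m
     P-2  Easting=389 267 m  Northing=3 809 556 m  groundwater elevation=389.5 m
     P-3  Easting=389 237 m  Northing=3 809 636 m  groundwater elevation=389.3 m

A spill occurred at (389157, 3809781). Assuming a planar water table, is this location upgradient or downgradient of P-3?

downgradient

With h = a·x + b·y + c and P-1 as origin, the differences give:
  55·a + 45·b = -0.3
  25·a + 125·b = -0.5
Eliminate b (×125 and ×45, subtract): 5750·a = -15.00 → a = ∂h/∂x = -0.002609
Back-substitute: b = ∂h/∂y = -0.003478.
Head at (389157, 3809781) = 389.8 + (-0.002609)·(-55) + (-0.003478)·(270) = 389.00 m.
That is lower than the 389.3 m at P-3, so the point is downgradient.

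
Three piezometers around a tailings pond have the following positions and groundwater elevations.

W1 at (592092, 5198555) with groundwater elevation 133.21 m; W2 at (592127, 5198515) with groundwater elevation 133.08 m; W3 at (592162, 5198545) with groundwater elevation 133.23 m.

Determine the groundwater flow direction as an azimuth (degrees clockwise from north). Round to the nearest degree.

192°

Taking W1 as reference: W2−W1 = (35, -40, -0.13); W3−W1 = (70, -10, +0.02).
Determinant of the coordinate differences = 35·(-10) − 70·(-40) = 2450.
∂h/∂x = [(-0.13)·(-10) − (+0.02)·(-40)] / 2450 = +0.0008571
∂h/∂y = [35·(+0.02) − 70·(-0.13)] / 2450 = +0.004000
Flow direction (−∇h) has components (-0.0008571 E, -0.004000 N).
Azimuth = atan2(E, N) = atan2(-0.0008571, -0.004000) = 192.1° ≈ 192°.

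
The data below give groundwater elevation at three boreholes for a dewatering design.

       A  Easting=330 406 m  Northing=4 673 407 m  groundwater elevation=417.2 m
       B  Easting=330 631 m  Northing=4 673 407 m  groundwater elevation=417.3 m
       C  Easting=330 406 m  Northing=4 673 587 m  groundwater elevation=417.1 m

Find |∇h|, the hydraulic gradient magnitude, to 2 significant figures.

0.00071

∂h/∂x = (417.3 − 417.2) / (330631 − 330406) = +0.0004444
∂h/∂y = (417.1 − 417.2) / (4673587 − 4673407) = -0.0005556
|∇h| = √(0.0004444² + -0.0005556²) = 0.0007115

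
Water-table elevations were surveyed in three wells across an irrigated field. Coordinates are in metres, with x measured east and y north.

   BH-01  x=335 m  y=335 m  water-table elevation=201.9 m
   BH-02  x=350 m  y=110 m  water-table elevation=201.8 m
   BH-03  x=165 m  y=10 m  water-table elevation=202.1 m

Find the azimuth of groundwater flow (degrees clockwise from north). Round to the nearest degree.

With h = a·x + b·y + c and BH-01 as origin, the differences give:
  15·a + (-225)·b = -0.1
  (-170)·a + (-325)·b = +0.2
Eliminate b (×(-325) and ×(-225), subtract): -43125·a = 77.50 → a = ∂h/∂x = -0.001797
Back-substitute: b = ∂h/∂y = +0.0003246.
Flow direction (−∇h) has components (+0.001797 E, -0.0003246 N).
Azimuth = atan2(E, N) = atan2(+0.001797, -0.0003246) = 100.2° ≈ 100°.

100°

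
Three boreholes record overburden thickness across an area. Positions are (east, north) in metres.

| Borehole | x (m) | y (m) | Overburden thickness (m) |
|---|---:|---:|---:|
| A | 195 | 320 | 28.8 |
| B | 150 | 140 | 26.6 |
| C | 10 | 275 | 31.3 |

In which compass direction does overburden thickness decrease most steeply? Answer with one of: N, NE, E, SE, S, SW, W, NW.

Taking A as reference: B−A = (-45, -180, -2.2); C−A = (-185, -45, +2.5).
Determinant of the coordinate differences = (-45)·(-45) − (-185)·(-180) = -31275.
∂d/∂x = [(-2.2)·(-45) − (+2.5)·(-180)] / -31275 = -0.01755
∂d/∂y = [(-45)·(+2.5) − (-185)·(-2.2)] / -31275 = +0.01661
Steepest decrease is along −∇f = (+0.01755 E, -0.01661 N) → southeast.

SE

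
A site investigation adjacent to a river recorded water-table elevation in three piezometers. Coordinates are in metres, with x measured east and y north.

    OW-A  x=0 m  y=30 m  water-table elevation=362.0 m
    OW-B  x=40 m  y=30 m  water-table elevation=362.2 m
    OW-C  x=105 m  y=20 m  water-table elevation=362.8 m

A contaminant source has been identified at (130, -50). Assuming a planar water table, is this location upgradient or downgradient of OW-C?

Taking OW-A as reference: OW-B−OW-A = (40, 0, +0.2); OW-C−OW-A = (105, -10, +0.8).
Solve a·Δx + b·Δy = Δh: det = 40·(-10) − 105·0 = -400.
∂h/∂x = [(+0.2)·(-10) − (+0.8)·0] / -400 = +0.005000
∂h/∂y = [40·(+0.8) − 105·(+0.2)] / -400 = -0.02750
Head at (130, -50) = 362.0 + (+0.005000)·(130) + (-0.02750)·(-80) = 364.85 m.
That is higher than the 362.8 m at OW-C, so the point is upgradient.

upgradient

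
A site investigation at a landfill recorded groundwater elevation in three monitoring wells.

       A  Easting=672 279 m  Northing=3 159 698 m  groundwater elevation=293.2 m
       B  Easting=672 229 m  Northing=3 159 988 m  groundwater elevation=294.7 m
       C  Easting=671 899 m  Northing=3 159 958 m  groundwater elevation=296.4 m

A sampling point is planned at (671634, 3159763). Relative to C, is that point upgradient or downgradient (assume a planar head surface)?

Three-point gradient (reference A): Δ to B = (-50, 290, +1.5), Δ to C = (-380, 260, +3.2).
∂h/∂x = -0.005535, ∂h/∂y = +0.004218 (det = 97200).
Head at (671634, 3159763) = 293.2 + (-0.005535)·(-645) + (+0.004218)·(65) = 297.04 m.
That is higher than the 296.4 m at C, so the point is upgradient.

upgradient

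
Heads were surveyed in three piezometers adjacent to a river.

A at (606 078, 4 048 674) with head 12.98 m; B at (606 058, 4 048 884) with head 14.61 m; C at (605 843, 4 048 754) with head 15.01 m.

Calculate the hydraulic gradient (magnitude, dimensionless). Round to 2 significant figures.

0.0095

Three-point gradient (reference A): Δ to B = (-20, 210, +1.63), Δ to C = (-235, 80, +2.03).
∂h/∂x = -0.006197, ∂h/∂y = +0.007172 (det = 47750).
|∇h| = √(-0.006197² + 0.007172²) = 0.009478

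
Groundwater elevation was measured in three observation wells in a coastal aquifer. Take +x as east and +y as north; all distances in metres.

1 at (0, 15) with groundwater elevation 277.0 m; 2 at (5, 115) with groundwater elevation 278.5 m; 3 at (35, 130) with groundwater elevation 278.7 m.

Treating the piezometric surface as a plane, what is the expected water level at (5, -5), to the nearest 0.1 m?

276.7 m

With h = a·x + b·y + c and 1 as origin, the differences give:
  5·a + 100·b = +1.5
  35·a + 115·b = +1.7
Eliminate b (×115 and ×100, subtract): -2925·a = 2.50 → a = ∂h/∂x = -0.0008547
Back-substitute: b = ∂h/∂y = +0.01504.
h(5, -5) = 277.0 + (-0.0008547)·(5) + (+0.01504)·(-20) = 277.0 -0.004 -0.301 = 276.695 m.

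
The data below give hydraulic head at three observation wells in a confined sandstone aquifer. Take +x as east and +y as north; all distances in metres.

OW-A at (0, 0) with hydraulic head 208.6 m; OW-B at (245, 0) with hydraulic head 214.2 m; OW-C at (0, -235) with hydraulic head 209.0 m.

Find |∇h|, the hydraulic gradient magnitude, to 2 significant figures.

0.023

∂h/∂x = (214.2 − 208.6) / (245 − 0) = +0.02286
∂h/∂y = (209.0 − 208.6) / (-235 − 0) = -0.001702
|∇h| = √(0.02286² + -0.001702²) = 0.02292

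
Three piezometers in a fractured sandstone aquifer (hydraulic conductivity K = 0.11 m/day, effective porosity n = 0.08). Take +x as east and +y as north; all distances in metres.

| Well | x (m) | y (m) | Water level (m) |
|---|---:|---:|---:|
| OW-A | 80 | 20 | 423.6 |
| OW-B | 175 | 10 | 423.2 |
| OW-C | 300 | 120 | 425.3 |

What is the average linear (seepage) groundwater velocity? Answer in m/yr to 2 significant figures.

With h = a·x + b·y + c and OW-A as origin, the differences give:
  95·a + (-10)·b = -0.4
  220·a + 100·b = +1.7
Eliminate b (×100 and ×(-10), subtract): 11700·a = -23.00 → a = ∂h/∂x = -0.001966
Back-substitute: b = ∂h/∂y = +0.02132.
|∇h| = √(-0.001966² + 0.02132²) = 0.02141
Seepage velocity v = K·i/n = 0.11 × 0.02141 / 0.08 = 0.02944 m/day = 10.75 m/yr.

11 m/yr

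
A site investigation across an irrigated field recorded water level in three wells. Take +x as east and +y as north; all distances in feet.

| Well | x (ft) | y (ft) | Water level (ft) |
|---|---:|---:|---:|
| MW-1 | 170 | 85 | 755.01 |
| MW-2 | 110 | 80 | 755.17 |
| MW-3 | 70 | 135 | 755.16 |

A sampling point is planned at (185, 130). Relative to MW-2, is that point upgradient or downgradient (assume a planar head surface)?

With h = a·x + b·y + c and MW-1 as origin, the differences give:
  (-60)·a + (-5)·b = +0.16
  (-100)·a + 50·b = +0.15
Eliminate b (×50 and ×(-5), subtract): -3500·a = 8.750 → a = ∂h/∂x = -0.002500
Back-substitute: b = ∂h/∂y = -0.002000.
Head at (185, 130) = 755.01 + (-0.002500)·(15) + (-0.002000)·(45) = 754.88 ft.
That is lower than the 755.17 ft at MW-2, so the point is downgradient.

downgradient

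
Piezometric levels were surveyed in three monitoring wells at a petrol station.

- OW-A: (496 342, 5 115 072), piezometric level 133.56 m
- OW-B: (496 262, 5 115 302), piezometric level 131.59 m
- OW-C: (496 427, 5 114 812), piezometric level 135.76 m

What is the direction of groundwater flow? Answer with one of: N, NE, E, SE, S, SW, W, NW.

With h = a·x + b·y + c and OW-A as origin, the differences give:
  (-80)·a + 230·b = -1.97
  85·a + (-260)·b = +2.20
Eliminate b (×(-260) and ×230, subtract): 1250·a = 6.200 → a = ∂h/∂x = +0.004960
Back-substitute: b = ∂h/∂y = -0.006840.
Flow = −∇h = (-0.004960 east, +0.006840 north), which points northwest.

NW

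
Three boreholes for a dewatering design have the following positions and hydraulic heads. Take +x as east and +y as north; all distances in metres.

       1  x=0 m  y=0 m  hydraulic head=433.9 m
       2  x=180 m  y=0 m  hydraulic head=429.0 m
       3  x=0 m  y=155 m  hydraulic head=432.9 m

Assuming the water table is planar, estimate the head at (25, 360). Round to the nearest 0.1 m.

∂h/∂x = (429.0 − 433.9) / (180 − 0) = -0.02722
∂h/∂y = (432.9 − 433.9) / (155 − 0) = -0.006452
h(25, 360) = 433.9 + (-0.02722)·(25) + (-0.006452)·(360) = 433.9 -0.681 -2.323 = 430.897 m.

430.9 m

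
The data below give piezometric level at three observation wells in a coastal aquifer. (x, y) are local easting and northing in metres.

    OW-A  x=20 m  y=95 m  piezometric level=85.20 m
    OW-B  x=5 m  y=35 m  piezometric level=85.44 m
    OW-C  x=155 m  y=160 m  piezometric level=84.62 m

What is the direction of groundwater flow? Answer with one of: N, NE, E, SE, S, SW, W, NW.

NE

Differences from OW-A: to OW-B (Δx, Δy, Δh) = (-15, -60, +0.24); to OW-C = (135, 65, -0.58).
Solve a·Δx + b·Δy = Δh: det = (-15)·65 − 135·(-60) = 7125.
∂h/∂x = [(+0.24)·65 − (-0.58)·(-60)] / 7125 = -0.002695
∂h/∂y = [(-15)·(-0.58) − 135·(+0.24)] / 7125 = -0.003326
Flow = −∇h = (+0.002695 east, +0.003326 north), which points northeast.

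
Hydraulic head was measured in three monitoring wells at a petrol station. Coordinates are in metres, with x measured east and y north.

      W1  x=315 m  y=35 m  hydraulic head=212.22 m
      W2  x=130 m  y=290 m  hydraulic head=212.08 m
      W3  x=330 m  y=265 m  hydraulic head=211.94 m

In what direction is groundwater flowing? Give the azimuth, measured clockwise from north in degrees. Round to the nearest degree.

036°

Three-point gradient (reference W1): Δ to W2 = (-185, 255, -0.14), Δ to W3 = (15, 230, -0.28).
∂h/∂x = -0.0008453, ∂h/∂y = -0.001162 (det = -46375).
Flow direction (−∇h) has components (+0.0008453 E, +0.001162 N).
Azimuth = atan2(E, N) = atan2(+0.0008453, +0.001162) = 36.0° ≈ 036°.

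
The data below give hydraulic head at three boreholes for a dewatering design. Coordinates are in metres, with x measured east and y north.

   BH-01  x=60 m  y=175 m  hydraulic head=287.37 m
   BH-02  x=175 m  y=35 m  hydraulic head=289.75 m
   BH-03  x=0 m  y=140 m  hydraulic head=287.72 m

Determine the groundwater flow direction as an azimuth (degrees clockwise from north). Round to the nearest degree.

349°

Taking BH-01 as reference: BH-02−BH-01 = (115, -140, +2.38); BH-03−BH-01 = (-60, -35, +0.35).
Determinant of the coordinate differences = 115·(-35) − (-60)·(-140) = -12425.
∂h/∂x = [(+2.38)·(-35) − (+0.35)·(-140)] / -12425 = +0.002761
∂h/∂y = [115·(+0.35) − (-60)·(+2.38)] / -12425 = -0.01473
Flow direction (−∇h) has components (-0.002761 E, +0.01473 N).
Azimuth = atan2(E, N) = atan2(-0.002761, +0.01473) = 349.4° ≈ 349°.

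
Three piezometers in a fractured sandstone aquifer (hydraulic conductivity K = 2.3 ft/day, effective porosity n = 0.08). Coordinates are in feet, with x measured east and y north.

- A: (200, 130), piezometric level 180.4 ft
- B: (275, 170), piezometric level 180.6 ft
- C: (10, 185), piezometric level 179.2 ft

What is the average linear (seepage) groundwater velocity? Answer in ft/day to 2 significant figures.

0.19 ft/day

With h = a·x + b·y + c and A as origin, the differences give:
  75·a + 40·b = +0.2
  (-190)·a + 55·b = -1.2
Eliminate b (×55 and ×40, subtract): 11725·a = 59.00 → a = ∂h/∂x = +0.005032
Back-substitute: b = ∂h/∂y = -0.004435.
|∇h| = √(0.005032² + -0.004435²) = 0.006707
Seepage velocity v = K·i/n = 2.3 × 0.006707 / 0.08 = 0.1928 ft/day.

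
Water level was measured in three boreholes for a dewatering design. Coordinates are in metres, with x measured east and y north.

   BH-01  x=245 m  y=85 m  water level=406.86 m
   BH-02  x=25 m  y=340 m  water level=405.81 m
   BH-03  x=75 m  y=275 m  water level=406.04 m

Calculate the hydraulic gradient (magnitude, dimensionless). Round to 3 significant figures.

0.00631

Differences from BH-01: to BH-02 (Δx, Δy, Δh) = (-220, 255, -1.05); to BH-03 = (-170, 190, -0.82).
Determinant of the coordinate differences = (-220)·190 − (-170)·255 = 1550.
∂h/∂x = [(-1.05)·190 − (-0.82)·255] / 1550 = +0.006194
∂h/∂y = [(-220)·(-0.82) − (-170)·(-1.05)] / 1550 = +0.001226
|∇h| = √(0.006194² + 0.001226²) = 0.006314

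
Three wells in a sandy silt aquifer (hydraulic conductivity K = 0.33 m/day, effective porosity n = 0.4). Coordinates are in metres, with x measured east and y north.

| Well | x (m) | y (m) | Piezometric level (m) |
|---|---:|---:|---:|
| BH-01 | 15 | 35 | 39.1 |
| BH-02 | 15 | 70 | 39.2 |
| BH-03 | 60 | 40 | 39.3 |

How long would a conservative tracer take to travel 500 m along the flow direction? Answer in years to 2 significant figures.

Differences from BH-01: to BH-02 (Δx, Δy, Δh) = (0, 35, +0.1); to BH-03 = (45, 5, +0.2).
Determinant of the coordinate differences = 0·5 − 45·35 = -1575.
∂h/∂x = [(+0.1)·5 − (+0.2)·35] / -1575 = +0.004127
∂h/∂y = [0·(+0.2) − 45·(+0.1)] / -1575 = +0.002857
|∇h| = √(0.004127² + 0.002857²) = 0.005019
Seepage velocity v = K·i/n = 0.33 × 0.005019 / 0.4 = 0.004141 m/day.
t = 500 / 0.004141 = 1.207e+05 days = 330 years.

330 years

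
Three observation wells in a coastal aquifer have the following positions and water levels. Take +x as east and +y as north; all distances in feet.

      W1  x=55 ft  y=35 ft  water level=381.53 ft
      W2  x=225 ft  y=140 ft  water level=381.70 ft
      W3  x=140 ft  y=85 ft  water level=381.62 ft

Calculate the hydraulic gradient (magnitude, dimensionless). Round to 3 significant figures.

0.00300

Differences from W1: to W2 (Δx, Δy, Δh) = (170, 105, +0.17); to W3 = (85, 50, +0.09).
Solve a·Δx + b·Δy = Δh: det = 170·50 − 85·105 = -425.
∂h/∂x = [(+0.17)·50 − (+0.09)·105] / -425 = +0.002235
∂h/∂y = [170·(+0.09) − 85·(+0.17)] / -425 = -0.002000
|∇h| = √(0.002235² + -0.002000²) = 0.002999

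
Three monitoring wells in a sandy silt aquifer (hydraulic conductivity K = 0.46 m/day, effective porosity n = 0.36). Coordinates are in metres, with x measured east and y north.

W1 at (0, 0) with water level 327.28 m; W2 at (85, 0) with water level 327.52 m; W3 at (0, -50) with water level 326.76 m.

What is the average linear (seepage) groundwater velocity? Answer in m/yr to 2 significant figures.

∂h/∂x = (327.52 − 327.28) / (85 − 0) = +0.002824
∂h/∂y = (326.76 − 327.28) / (-50 − 0) = +0.01040
|∇h| = √(0.002824² + 0.01040²) = 0.01078
Seepage velocity v = K·i/n = 0.46 × 0.01078 / 0.36 = 0.01377 m/day = 5.029 m/yr.

5.0 m/yr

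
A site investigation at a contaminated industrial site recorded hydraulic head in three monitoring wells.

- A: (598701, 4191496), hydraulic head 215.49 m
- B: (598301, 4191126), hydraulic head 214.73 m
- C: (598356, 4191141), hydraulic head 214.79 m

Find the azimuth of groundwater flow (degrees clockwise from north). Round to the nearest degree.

Three-point gradient (reference A): Δ to B = (-400, -370, -0.76), Δ to C = (-345, -355, -0.70).
∂h/∂x = +0.0007526, ∂h/∂y = +0.001240 (det = 14350).
Flow direction (−∇h) has components (-0.0007526 E, -0.001240 N).
Azimuth = atan2(E, N) = atan2(-0.0007526, -0.001240) = 211.2° ≈ 211°.

211°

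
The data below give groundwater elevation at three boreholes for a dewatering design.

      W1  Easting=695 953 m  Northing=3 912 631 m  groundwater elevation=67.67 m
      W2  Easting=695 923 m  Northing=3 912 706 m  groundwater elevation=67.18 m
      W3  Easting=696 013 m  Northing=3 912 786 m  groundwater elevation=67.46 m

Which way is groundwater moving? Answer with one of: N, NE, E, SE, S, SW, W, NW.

NW

Taking W1 as reference: W2−W1 = (-30, 75, -0.49); W3−W1 = (60, 155, -0.21).
Determinant of the coordinate differences = (-30)·155 − 60·75 = -9150.
∂h/∂x = [(-0.49)·155 − (-0.21)·75] / -9150 = +0.006579
∂h/∂y = [(-30)·(-0.21) − 60·(-0.49)] / -9150 = -0.003902
Flow = −∇h = (-0.006579 east, +0.003902 north), which points northwest.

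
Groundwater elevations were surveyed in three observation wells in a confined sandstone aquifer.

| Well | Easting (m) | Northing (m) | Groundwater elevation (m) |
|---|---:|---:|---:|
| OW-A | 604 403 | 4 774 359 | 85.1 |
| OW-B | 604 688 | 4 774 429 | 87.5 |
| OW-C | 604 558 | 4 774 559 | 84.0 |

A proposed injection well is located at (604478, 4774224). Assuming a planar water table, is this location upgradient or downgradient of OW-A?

With h = a·x + b·y + c and OW-A as origin, the differences give:
  285·a + 70·b = +2.4
  155·a + 200·b = -1.1
Eliminate b (×200 and ×70, subtract): 46150·a = 557.00 → a = ∂h/∂x = +0.01207
Back-substitute: b = ∂h/∂y = -0.01485.
Head at (604478, 4774224) = 85.1 + (+0.01207)·(75) + (-0.01485)·(-135) = 88.01 m.
That is higher than the 85.1 m at OW-A, so the point is upgradient.

upgradient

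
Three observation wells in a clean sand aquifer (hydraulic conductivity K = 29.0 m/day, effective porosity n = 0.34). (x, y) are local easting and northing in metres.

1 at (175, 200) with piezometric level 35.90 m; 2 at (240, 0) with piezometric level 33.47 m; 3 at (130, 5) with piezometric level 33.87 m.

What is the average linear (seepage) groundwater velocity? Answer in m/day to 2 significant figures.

0.99 m/day

Three-point gradient (reference 1): Δ to 2 = (65, -200, -2.43), Δ to 3 = (-45, -195, -2.03).
∂h/∂x = -0.003130, ∂h/∂y = +0.01113 (det = -21675).
|∇h| = √(-0.003130² + 0.01113²) = 0.01156
Seepage velocity v = K·i/n = 29.0 × 0.01156 / 0.34 = 0.986 m/day.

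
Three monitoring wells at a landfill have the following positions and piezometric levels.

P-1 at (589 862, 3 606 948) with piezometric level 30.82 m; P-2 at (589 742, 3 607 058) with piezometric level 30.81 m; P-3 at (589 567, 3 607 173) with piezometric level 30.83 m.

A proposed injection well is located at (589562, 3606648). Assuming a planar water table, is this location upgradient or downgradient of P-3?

Taking P-1 as reference: P-2−P-1 = (-120, 110, -0.01); P-3−P-1 = (-295, 225, +0.01).
Solve a·Δx + b·Δy = Δh: det = (-120)·225 − (-295)·110 = 5450.
∂h/∂x = [(-0.01)·225 − (+0.01)·110] / 5450 = -0.0006147
∂h/∂y = [(-120)·(+0.01) − (-295)·(-0.01)] / 5450 = -0.0007615
Head at (589562, 3606648) = 30.82 + (-0.0006147)·(-300) + (-0.0007615)·(-300) = 31.23 m.
That is higher than the 30.83 m at P-3, so the point is upgradient.

upgradient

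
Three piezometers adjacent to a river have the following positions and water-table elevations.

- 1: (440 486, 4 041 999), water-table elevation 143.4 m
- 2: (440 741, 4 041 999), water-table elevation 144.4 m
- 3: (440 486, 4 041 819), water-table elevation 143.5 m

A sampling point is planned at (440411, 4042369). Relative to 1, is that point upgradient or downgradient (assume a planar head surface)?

∂h/∂x = (144.4 − 143.4) / (440741 − 440486) = +0.003922
∂h/∂y = (143.5 − 143.4) / (4041819 − 4041999) = -0.0005556
Head at (440411, 4042369) = 143.4 + (+0.003922)·(-75) + (-0.0005556)·(370) = 142.90 m.
That is lower than the 143.4 m at 1, so the point is downgradient.

downgradient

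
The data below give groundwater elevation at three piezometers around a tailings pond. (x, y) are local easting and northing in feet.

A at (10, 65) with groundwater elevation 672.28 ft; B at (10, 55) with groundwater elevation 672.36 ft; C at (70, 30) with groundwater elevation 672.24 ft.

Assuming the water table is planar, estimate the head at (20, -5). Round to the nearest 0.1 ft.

With h = a·x + b·y + c and A as origin, the differences give:
  0·a + (-10)·b = +0.08
  60·a + (-35)·b = -0.04
Eliminate b (×(-35) and ×(-10), subtract): 600·a = -3.200 → a = ∂h/∂x = -0.005333
Back-substitute: b = ∂h/∂y = -0.008000.
h(20, -5) = 672.28 + (-0.005333)·(10) + (-0.008000)·(-70) = 672.28 -0.053 +0.560 = 672.787 ft.

672.8 ft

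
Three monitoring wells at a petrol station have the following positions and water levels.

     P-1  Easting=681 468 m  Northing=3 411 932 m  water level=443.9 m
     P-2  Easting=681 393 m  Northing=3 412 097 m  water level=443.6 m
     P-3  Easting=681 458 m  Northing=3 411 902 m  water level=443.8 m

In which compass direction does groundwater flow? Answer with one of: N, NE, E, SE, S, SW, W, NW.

With h = a·x + b·y + c and P-1 as origin, the differences give:
  (-75)·a + 165·b = -0.3
  (-10)·a + (-30)·b = -0.1
Eliminate b (×(-30) and ×165, subtract): 3900·a = 25.50 → a = ∂h/∂x = +0.006538
Back-substitute: b = ∂h/∂y = +0.001154.
Flow = −∇h = (-0.006538 east, -0.001154 north), which points west.

W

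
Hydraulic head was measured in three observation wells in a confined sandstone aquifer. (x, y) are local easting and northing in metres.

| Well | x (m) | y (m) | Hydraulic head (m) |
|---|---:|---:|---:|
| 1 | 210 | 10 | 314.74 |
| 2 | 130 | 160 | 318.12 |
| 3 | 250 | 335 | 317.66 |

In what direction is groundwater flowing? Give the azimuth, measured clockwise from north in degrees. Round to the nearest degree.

Taking 1 as reference: 2−1 = (-80, 150, +3.38); 3−1 = (40, 325, +2.92).
Solve a·Δx + b·Δy = Δh: det = (-80)·325 − 40·150 = -32000.
∂h/∂x = [(+3.38)·325 − (+2.92)·150] / -32000 = -0.02064
∂h/∂y = [(-80)·(+2.92) − 40·(+3.38)] / -32000 = +0.01153
Flow direction (−∇h) has components (+0.02064 E, -0.01153 N).
Azimuth = atan2(E, N) = atan2(+0.02064, -0.01153) = 119.2° ≈ 119°.

119°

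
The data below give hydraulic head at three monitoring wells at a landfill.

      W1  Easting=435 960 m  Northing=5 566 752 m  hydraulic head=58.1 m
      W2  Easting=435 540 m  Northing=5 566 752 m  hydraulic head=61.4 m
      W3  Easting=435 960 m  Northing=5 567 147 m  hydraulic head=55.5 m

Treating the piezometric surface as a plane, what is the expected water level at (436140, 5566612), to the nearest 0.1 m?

∂h/∂x = (61.4 − 58.1) / (435540 − 435960) = -0.007857
∂h/∂y = (55.5 − 58.1) / (5567147 − 5566752) = -0.006582
h(436140, 5566612) = 58.1 + (-0.007857)·(180) + (-0.006582)·(-140) = 58.1 -1.414 +0.922 = 57.607 m.

57.6 m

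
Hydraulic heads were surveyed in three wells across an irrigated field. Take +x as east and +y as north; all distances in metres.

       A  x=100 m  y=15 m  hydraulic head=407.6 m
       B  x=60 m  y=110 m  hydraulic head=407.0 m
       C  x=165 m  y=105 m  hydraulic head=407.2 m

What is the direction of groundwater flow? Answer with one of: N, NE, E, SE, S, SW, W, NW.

Taking A as reference: B−A = (-40, 95, -0.6); C−A = (65, 90, -0.4).
Solve a·Δx + b·Δy = Δh: det = (-40)·90 − 65·95 = -9775.
∂h/∂x = [(-0.6)·90 − (-0.4)·95] / -9775 = +0.001637
∂h/∂y = [(-40)·(-0.4) − 65·(-0.6)] / -9775 = -0.005627
Flow = −∇h = (-0.001637 east, +0.005627 north), which points north.

N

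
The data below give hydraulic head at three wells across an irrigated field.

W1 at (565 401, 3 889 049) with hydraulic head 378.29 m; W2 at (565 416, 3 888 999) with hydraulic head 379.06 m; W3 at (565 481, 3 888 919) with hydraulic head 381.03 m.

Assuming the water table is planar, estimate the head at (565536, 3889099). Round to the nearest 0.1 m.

Taking W1 as reference: W2−W1 = (15, -50, +0.77); W3−W1 = (80, -130, +2.74).
Solve a·Δx + b·Δy = Δh: det = 15·(-130) − 80·(-50) = 2050.
∂h/∂x = [(+0.77)·(-130) − (+2.74)·(-50)] / 2050 = +0.01800
∂h/∂y = [15·(+2.74) − 80·(+0.77)] / 2050 = -0.010000
h(565536, 3889099) = 378.29 + (+0.01800)·(135) + (-0.010000)·(50) = 378.29 +2.430 -0.500 = 380.220 m.

380.2 m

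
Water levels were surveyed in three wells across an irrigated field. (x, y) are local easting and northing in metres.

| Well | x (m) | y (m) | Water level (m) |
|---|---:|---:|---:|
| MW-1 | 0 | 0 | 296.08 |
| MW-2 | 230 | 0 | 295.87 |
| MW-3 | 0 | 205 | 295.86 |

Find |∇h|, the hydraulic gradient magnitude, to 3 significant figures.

0.00141

∂h/∂x = (295.87 − 296.08) / (230 − 0) = -0.0009130
∂h/∂y = (295.86 − 296.08) / (205 − 0) = -0.001073
|∇h| = √(-0.0009130² + -0.001073²) = 0.001409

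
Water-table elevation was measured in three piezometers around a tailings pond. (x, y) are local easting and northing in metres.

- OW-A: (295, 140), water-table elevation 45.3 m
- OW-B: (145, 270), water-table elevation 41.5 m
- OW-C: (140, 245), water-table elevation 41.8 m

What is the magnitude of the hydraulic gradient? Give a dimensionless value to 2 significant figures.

With h = a·x + b·y + c and OW-A as origin, the differences give:
  (-150)·a + 130·b = -3.8
  (-155)·a + 105·b = -3.5
Eliminate b (×105 and ×130, subtract): 4400·a = 56.00 → a = ∂h/∂x = +0.01273
Back-substitute: b = ∂h/∂y = -0.01455.
|∇h| = √(0.01273² + -0.01455²) = 0.01933

0.019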